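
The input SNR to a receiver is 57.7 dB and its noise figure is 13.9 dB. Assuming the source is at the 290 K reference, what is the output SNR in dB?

43.8 dB

By definition F = SNR_in/SNR_out, so in dB: SNR_out = SNR_in − NF
SNR_out = 57.7 − 13.9 = 43.8 dB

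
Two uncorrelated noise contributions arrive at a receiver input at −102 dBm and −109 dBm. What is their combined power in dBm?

Convert to linear, add, convert back:
P₁ = 6.31×10⁻¹⁴ W, P₂ = 1.26×10⁻¹⁴ W
P_tot = 7.57×10⁻¹⁴ W → 10 log₁₀(P_tot / 10⁻³) = −101.2 dBm

−101.2 dBm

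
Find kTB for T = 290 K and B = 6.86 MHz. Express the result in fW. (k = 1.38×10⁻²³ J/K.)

27.5 fW

P_n = kTB = 1.38×10⁻²³ × 290 × 6.86×10⁶ = 2.75×10⁻¹⁴ W = 27.5 fW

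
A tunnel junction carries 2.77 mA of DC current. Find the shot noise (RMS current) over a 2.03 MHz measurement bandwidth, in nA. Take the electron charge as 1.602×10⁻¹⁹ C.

I_n = √(2qI·B)
2qI·B = 2 × 1.602×10⁻¹⁹ × 2.77×10⁻³ × 2.03×10⁶ = 1.80×10⁻¹⁵ A²
I_n = √(1.80×10⁻¹⁵) = 4.24×10⁻⁸ A = 42.4 nA

42.4 nA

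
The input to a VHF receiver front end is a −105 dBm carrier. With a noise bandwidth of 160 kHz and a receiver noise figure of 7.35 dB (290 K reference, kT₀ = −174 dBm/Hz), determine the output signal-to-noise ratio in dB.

9.6 dB

Noise floor: N = −174 + 10 log₁₀(B) + NF
10 log₁₀(1.60×10⁵) = 52.04 dB
N = −174 + 52.04 + 7.35 = −114.61 dBm
SNR = P_sig − N = −105 − (−114.61) = 9.61 dB → 9.6 dB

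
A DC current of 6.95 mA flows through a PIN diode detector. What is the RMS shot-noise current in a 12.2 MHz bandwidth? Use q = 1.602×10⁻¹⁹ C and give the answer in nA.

I_n = √(2qI·B)
2qI·B = 2 × 1.602×10⁻¹⁹ × 6.95×10⁻³ × 1.22×10⁷ = 2.72×10⁻¹⁴ A²
I_n = √(2.72×10⁻¹⁴) = 1.65×10⁻⁷ A = 165 nA

165 nA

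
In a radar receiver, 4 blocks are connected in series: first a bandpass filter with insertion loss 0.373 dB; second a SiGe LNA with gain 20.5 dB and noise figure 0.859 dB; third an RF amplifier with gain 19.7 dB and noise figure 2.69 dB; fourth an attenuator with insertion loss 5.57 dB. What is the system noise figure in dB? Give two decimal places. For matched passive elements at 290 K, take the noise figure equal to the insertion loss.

Convert to linear (a loss of L dB is a gain of −L dB): F_i = 10^(NF_i/10), G_i = 10^(G_i,dB/10)
  Stage 1: F_1 = 10^(0.373/10) = 1.090, G_1 = 10^(−0.373/10) = 0.9177
  Stage 2: F_2 = 10^(0.859/10) = 1.219, G_2 = 10^(20.5/10) = 112.2
  Stage 3: F_3 = 10^(2.69/10) = 1.858, G_3 = 10^(19.7/10) = 93.33
  Stage 4: F_4 = 10^(5.57/10) = 3.606, G_4 = 10^(−5.57/10) = 0.2773
Friis cascade:
  F = 1.090 + (1.219 − 1)/0.9177 + (1.858 − 1)/103.0 + (3.606 − 1)/9609 = 1.337
NF = 10 log₁₀(1.337) = 1.26 dB

1.26 dB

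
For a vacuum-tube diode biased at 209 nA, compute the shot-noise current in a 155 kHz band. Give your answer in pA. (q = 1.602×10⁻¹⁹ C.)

I_n = √(2qI·B)
2qI·B = 2 × 1.602×10⁻¹⁹ × 2.09×10⁻⁷ × 1.55×10⁵ = 1.04×10⁻²⁰ A²
I_n = √(1.04×10⁻²⁰) = 1.02×10⁻¹⁰ A = 102 pA

102 pA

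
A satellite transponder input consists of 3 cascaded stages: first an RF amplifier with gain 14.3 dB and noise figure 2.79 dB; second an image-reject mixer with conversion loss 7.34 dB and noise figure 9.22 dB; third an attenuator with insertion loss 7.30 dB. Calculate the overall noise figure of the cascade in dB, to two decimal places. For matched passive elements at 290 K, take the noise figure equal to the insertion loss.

4.85 dB

Convert to linear (a loss of L dB is a gain of −L dB): F_i = 10^(NF_i/10), G_i = 10^(G_i,dB/10)
  Stage 1: F_1 = 10^(2.79/10) = 1.901, G_1 = 10^(14.3/10) = 26.92
  Stage 2: F_2 = 10^(9.22/10) = 8.356, G_2 = 10^(−7.34/10) = 0.1845
  Stage 3: F_3 = 10^(7.30/10) = 5.370, G_3 = 10^(−7.30/10) = 0.1862
Friis cascade:
  F = 1.901 + (8.356 − 1)/26.92 + (5.370 − 1)/4.966 = 3.054
NF = 10 log₁₀(3.054) = 4.85 dB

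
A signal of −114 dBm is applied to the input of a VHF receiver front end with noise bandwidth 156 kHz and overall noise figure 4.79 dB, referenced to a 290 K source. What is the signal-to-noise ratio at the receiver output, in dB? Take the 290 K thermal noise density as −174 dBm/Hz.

3.3 dB

Noise floor: N = −174 + 10 log₁₀(B) + NF
10 log₁₀(1.56×10⁵) = 51.93 dB
N = −174 + 51.93 + 4.79 = −117.28 dBm
SNR = P_sig − N = −114 − (−117.28) = 3.28 dB → 3.3 dB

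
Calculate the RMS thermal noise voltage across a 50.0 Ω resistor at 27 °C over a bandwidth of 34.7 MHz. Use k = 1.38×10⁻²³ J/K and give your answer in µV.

T = 27 °C + 273.15 = 300.15 K
V_n = √(4kTRB)
4kTRB = 4 × 1.38×10⁻²³ × 300.15 × 5.00×10¹ × 3.47×10⁷ = 2.87×10⁻¹¹ V²
V_n = √(2.87×10⁻¹¹) = 5.36×10⁻⁶ V = 5.36 µV

5.36 µV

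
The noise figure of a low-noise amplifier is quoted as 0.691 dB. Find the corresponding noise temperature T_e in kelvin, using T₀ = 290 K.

F = 10^(0.691/10) = 1.17247
T_e = (F − 1)·T₀ = (1.17247 − 1) × 290 = 50.0 K

50.0 K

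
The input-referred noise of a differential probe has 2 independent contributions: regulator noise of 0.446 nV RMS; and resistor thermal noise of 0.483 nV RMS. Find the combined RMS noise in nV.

Uncorrelated sources add in power (mean-square): V_tot = √(ΣV_i²)
V_tot = √[(4.46×10⁻¹⁰)² + (4.83×10⁻¹⁰)²] = 6.57×10⁻¹⁰ V = 0.657 nV

0.657 nV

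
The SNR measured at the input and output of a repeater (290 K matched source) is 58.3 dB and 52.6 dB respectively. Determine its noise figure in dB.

5.7 dB

NF (dB) = SNR_in(dB) − SNR_out(dB) when the source is at T₀
NF = 58.3 − 52.6 = 5.7 dB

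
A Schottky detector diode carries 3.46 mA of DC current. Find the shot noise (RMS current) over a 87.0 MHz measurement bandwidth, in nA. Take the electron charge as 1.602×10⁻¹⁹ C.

311 nA

I_n = √(2qI·B)
2qI·B = 2 × 1.602×10⁻¹⁹ × 3.46×10⁻³ × 8.70×10⁷ = 9.64×10⁻¹⁴ A²
I_n = √(9.64×10⁻¹⁴) = 3.11×10⁻⁷ A = 311 nA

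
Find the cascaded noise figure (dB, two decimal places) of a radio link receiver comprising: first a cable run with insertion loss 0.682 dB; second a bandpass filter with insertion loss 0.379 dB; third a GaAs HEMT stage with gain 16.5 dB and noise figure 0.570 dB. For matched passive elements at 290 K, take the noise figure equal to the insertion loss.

Convert to linear (a loss of L dB is a gain of −L dB): F_i = 10^(NF_i/10), G_i = 10^(G_i,dB/10)
  Stage 1: F_1 = 10^(0.682/10) = 1.170, G_1 = 10^(−0.682/10) = 0.8547
  Stage 2: F_2 = 10^(0.379/10) = 1.091, G_2 = 10^(−0.379/10) = 0.9164
  Stage 3: F_3 = 10^(0.570/10) = 1.140, G_3 = 10^(16.5/10) = 44.67
Friis cascade:
  F = 1.170 + (1.091 − 1)/0.8547 + (1.140 − 1)/0.7832 = 1.456
NF = 10 log₁₀(1.456) = 1.63 dB

1.63 dB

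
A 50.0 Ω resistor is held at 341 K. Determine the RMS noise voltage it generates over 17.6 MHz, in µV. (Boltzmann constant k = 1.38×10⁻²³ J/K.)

V_n = √(4kTRB)
4kTRB = 4 × 1.38×10⁻²³ × 341 × 5.00×10¹ × 1.76×10⁷ = 1.66×10⁻¹¹ V²
V_n = √(1.66×10⁻¹¹) = 4.07×10⁻⁶ V = 4.07 µV

4.07 µV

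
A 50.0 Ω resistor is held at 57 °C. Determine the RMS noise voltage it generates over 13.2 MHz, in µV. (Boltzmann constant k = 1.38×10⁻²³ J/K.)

T = 57 °C + 273.15 = 330.15 K
V_n = √(4kTRB)
4kTRB = 4 × 1.38×10⁻²³ × 330.15 × 5.00×10¹ × 1.32×10⁷ = 1.20×10⁻¹¹ V²
V_n = √(1.20×10⁻¹¹) = 3.47×10⁻⁶ V = 3.47 µV

3.47 µV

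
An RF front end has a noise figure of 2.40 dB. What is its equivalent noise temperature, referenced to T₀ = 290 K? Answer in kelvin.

F = 10^(2.40/10) = 1.7378
T_e = (F − 1)·T₀ = (1.7378 − 1) × 290 = 214 K

214 K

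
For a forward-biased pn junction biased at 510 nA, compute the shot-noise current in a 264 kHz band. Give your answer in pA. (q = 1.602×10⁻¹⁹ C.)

I_n = √(2qI·B)
2qI·B = 2 × 1.602×10⁻¹⁹ × 5.10×10⁻⁷ × 2.64×10⁵ = 4.31×10⁻²⁰ A²
I_n = √(4.31×10⁻²⁰) = 2.08×10⁻¹⁰ A = 208 pA

208 pA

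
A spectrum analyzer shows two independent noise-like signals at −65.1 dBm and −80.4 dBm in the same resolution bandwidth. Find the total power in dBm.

−65.0 dBm

Convert to linear, add, convert back:
P₁ = 3.09×10⁻¹⁰ W, P₂ = 9.12×10⁻¹² W
P_tot = 3.18×10⁻¹⁰ W → 10 log₁₀(P_tot / 10⁻³) = −65.0 dBm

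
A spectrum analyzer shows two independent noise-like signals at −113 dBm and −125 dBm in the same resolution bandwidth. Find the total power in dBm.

−112.7 dBm

Convert to linear, add, convert back:
P₁ = 5.01×10⁻¹⁵ W, P₂ = 3.16×10⁻¹⁶ W
P_tot = 5.33×10⁻¹⁵ W → 10 log₁₀(P_tot / 10⁻³) = −112.7 dBm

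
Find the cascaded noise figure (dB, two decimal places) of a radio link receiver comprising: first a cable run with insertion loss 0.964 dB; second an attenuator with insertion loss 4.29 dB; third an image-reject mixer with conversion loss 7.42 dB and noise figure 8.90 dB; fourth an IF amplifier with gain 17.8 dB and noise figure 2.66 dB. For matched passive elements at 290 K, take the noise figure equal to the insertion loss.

Convert to linear (a loss of L dB is a gain of −L dB): F_i = 10^(NF_i/10), G_i = 10^(G_i,dB/10)
  Stage 1: F_1 = 10^(0.964/10) = 1.249, G_1 = 10^(−0.964/10) = 0.8009
  Stage 2: F_2 = 10^(4.29/10) = 2.685, G_2 = 10^(−4.29/10) = 0.3724
  Stage 3: F_3 = 10^(8.90/10) = 7.762, G_3 = 10^(−7.42/10) = 0.1811
  Stage 4: F_4 = 10^(2.66/10) = 1.845, G_4 = 10^(17.8/10) = 60.26
Friis cascade:
  F = 1.249 + (2.685 − 1)/0.8009 + (7.762 − 1)/0.2983 + (1.845 − 1)/0.05403 = 41.67
NF = 10 log₁₀(41.67) = 16.20 dB

16.20 dB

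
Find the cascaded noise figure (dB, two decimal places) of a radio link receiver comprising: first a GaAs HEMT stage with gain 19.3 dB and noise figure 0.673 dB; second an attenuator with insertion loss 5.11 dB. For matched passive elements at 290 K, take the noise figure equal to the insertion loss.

0.77 dB

Convert to linear (a loss of L dB is a gain of −L dB): F_i = 10^(NF_i/10), G_i = 10^(G_i,dB/10)
  Stage 1: F_1 = 10^(0.673/10) = 1.168, G_1 = 10^(19.3/10) = 85.11
  Stage 2: F_2 = 10^(5.11/10) = 3.243, G_2 = 10^(−5.11/10) = 0.3083
Friis cascade:
  F = 1.168 + (3.243 − 1)/85.11 = 1.194
NF = 10 log₁₀(1.194) = 0.77 dB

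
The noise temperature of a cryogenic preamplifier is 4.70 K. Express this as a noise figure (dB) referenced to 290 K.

F = 1 + T_e/T₀ = 1 + 4.70/290 = 1.01621
NF = 10 log₁₀(1.01621) = 0.070 dB

0.070 dB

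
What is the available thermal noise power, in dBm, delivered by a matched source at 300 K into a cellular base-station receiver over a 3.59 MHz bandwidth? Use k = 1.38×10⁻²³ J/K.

−108.3 dBm

P_n = kTB = 1.38×10⁻²³ × 300 × 3.59×10⁶ = 1.49×10⁻¹⁴ W
In dBm: 10 log₁₀(1.49×10⁻¹⁴ / 10⁻³) = −108.3 dBm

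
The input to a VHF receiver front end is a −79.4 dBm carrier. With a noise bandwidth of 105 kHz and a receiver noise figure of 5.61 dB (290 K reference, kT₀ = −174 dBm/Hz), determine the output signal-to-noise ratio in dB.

Noise floor: N = −174 + 10 log₁₀(B) + NF
10 log₁₀(1.05×10⁵) = 50.21 dB
N = −174 + 50.21 + 5.61 = −118.18 dBm
SNR = P_sig − N = −79.4 − (−118.18) = 38.78 dB → 38.8 dB

38.8 dB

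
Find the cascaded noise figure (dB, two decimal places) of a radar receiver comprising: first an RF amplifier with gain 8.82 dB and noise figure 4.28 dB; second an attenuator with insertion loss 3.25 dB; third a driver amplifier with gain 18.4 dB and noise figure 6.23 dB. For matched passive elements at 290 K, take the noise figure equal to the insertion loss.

Convert to linear (a loss of L dB is a gain of −L dB): F_i = 10^(NF_i/10), G_i = 10^(G_i,dB/10)
  Stage 1: F_1 = 10^(4.28/10) = 2.679, G_1 = 10^(8.82/10) = 7.621
  Stage 2: F_2 = 10^(3.25/10) = 2.113, G_2 = 10^(−3.25/10) = 0.4732
  Stage 3: F_3 = 10^(6.23/10) = 4.198, G_3 = 10^(18.4/10) = 69.18
Friis cascade:
  F = 2.679 + (2.113 − 1)/7.621 + (4.198 − 1)/3.606 = 3.712
NF = 10 log₁₀(3.712) = 5.70 dB

5.70 dB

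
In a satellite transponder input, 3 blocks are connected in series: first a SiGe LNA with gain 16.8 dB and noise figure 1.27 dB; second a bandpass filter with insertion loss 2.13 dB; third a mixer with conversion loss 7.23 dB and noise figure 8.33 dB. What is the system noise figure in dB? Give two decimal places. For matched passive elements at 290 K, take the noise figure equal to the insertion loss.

1.91 dB

Convert to linear (a loss of L dB is a gain of −L dB): F_i = 10^(NF_i/10), G_i = 10^(G_i,dB/10)
  Stage 1: F_1 = 10^(1.27/10) = 1.340, G_1 = 10^(16.8/10) = 47.86
  Stage 2: F_2 = 10^(2.13/10) = 1.633, G_2 = 10^(−2.13/10) = 0.6124
  Stage 3: F_3 = 10^(8.33/10) = 6.808, G_3 = 10^(−7.23/10) = 0.1892
Friis cascade:
  F = 1.340 + (1.633 − 1)/47.86 + (6.808 − 1)/29.31 = 1.551
NF = 10 log₁₀(1.551) = 1.91 dB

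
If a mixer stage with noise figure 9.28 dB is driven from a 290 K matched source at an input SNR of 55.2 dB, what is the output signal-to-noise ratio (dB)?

By definition F = SNR_in/SNR_out, so in dB: SNR_out = SNR_in − NF
SNR_out = 55.2 − 9.28 = 45.92 dB

45.92 dB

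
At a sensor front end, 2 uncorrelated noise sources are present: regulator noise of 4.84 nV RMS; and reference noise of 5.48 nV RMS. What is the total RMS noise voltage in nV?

Uncorrelated sources add in power (mean-square): V_tot = √(ΣV_i²)
V_tot = √[(4.84×10⁻⁹)² + (5.48×10⁻⁹)²] = 7.31×10⁻⁹ V = 7.31 nV

7.31 nV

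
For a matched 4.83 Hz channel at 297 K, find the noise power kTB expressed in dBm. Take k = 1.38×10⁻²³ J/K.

P_n = kTB = 1.38×10⁻²³ × 297 × 4.83×10⁰ = 1.98×10⁻²⁰ W
In dBm: 10 log₁₀(1.98×10⁻²⁰ / 10⁻³) = −167.0 dBm

−167.0 dBm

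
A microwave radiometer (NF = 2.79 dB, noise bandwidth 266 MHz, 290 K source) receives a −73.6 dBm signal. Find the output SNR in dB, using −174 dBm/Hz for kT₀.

13.4 dB

Noise floor: N = −174 + 10 log₁₀(B) + NF
10 log₁₀(2.66×10⁸) = 84.25 dB
N = −174 + 84.25 + 2.79 = −86.96 dBm
SNR = P_sig − N = −73.6 − (−86.96) = 13.36 dB → 13.4 dB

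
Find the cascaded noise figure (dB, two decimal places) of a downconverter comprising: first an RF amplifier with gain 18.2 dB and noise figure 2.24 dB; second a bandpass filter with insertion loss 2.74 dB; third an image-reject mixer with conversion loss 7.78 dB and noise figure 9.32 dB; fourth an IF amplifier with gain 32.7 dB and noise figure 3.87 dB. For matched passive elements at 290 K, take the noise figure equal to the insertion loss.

3.32 dB

Convert to linear (a loss of L dB is a gain of −L dB): F_i = 10^(NF_i/10), G_i = 10^(G_i,dB/10)
  Stage 1: F_1 = 10^(2.24/10) = 1.675, G_1 = 10^(18.2/10) = 66.07
  Stage 2: F_2 = 10^(2.74/10) = 1.879, G_2 = 10^(−2.74/10) = 0.5321
  Stage 3: F_3 = 10^(9.32/10) = 8.551, G_3 = 10^(−7.78/10) = 0.1667
  Stage 4: F_4 = 10^(3.87/10) = 2.438, G_4 = 10^(32.7/10) = 1862
Friis cascade:
  F = 1.675 + (1.879 − 1)/66.07 + (8.551 − 1)/35.16 + (2.438 − 1)/5.861 = 2.148
NF = 10 log₁₀(2.148) = 3.32 dB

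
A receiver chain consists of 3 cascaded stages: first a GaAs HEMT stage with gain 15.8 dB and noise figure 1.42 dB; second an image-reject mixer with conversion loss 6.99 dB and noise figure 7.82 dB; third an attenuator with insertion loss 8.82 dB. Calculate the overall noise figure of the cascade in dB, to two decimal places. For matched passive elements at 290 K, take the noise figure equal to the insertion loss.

3.78 dB

Convert to linear (a loss of L dB is a gain of −L dB): F_i = 10^(NF_i/10), G_i = 10^(G_i,dB/10)
  Stage 1: F_1 = 10^(1.42/10) = 1.387, G_1 = 10^(15.8/10) = 38.02
  Stage 2: F_2 = 10^(7.82/10) = 6.053, G_2 = 10^(−6.99/10) = 0.2000
  Stage 3: F_3 = 10^(8.82/10) = 7.621, G_3 = 10^(−8.82/10) = 0.1312
Friis cascade:
  F = 1.387 + (6.053 − 1)/38.02 + (7.621 − 1)/7.603 = 2.390
NF = 10 log₁₀(2.390) = 3.78 dB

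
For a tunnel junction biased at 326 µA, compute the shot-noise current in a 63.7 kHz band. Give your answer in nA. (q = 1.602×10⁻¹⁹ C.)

2.58 nA

I_n = √(2qI·B)
2qI·B = 2 × 1.602×10⁻¹⁹ × 3.26×10⁻⁴ × 6.37×10⁴ = 6.65×10⁻¹⁸ A²
I_n = √(6.65×10⁻¹⁸) = 2.58×10⁻⁹ A = 2.58 nA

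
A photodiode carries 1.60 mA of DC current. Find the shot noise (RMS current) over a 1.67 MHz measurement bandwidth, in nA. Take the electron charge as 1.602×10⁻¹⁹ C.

I_n = √(2qI·B)
2qI·B = 2 × 1.602×10⁻¹⁹ × 1.60×10⁻³ × 1.67×10⁶ = 8.56×10⁻¹⁶ A²
I_n = √(8.56×10⁻¹⁶) = 2.93×10⁻⁸ A = 29.3 nA

29.3 nA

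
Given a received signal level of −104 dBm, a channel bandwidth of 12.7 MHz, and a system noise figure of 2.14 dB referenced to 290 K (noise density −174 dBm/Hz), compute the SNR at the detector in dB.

Noise floor: N = −174 + 10 log₁₀(B) + NF
10 log₁₀(1.27×10⁷) = 71.04 dB
N = −174 + 71.04 + 2.14 = −100.82 dBm
SNR = P_sig − N = −104 − (−100.82) = −3.18 dB → −3.2 dB

−3.2 dB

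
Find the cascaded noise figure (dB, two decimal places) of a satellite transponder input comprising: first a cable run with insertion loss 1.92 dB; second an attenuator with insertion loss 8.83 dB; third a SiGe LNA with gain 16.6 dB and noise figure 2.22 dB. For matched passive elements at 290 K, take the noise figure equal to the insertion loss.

Convert to linear (a loss of L dB is a gain of −L dB): F_i = 10^(NF_i/10), G_i = 10^(G_i,dB/10)
  Stage 1: F_1 = 10^(1.92/10) = 1.556, G_1 = 10^(−1.92/10) = 0.6427
  Stage 2: F_2 = 10^(8.83/10) = 7.638, G_2 = 10^(−8.83/10) = 0.1309
  Stage 3: F_3 = 10^(2.22/10) = 1.667, G_3 = 10^(16.6/10) = 45.71
Friis cascade:
  F = 1.556 + (7.638 − 1)/0.6427 + (1.667 − 1)/0.08414 = 19.82
NF = 10 log₁₀(19.82) = 12.97 dB

12.97 dB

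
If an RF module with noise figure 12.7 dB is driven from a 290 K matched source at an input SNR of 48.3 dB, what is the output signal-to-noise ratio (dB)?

35.6 dB

By definition F = SNR_in/SNR_out, so in dB: SNR_out = SNR_in − NF
SNR_out = 48.3 − 12.7 = 35.6 dB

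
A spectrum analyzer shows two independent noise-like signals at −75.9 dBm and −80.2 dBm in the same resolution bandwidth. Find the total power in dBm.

−74.5 dBm

Convert to linear, add, convert back:
P₁ = 2.57×10⁻¹¹ W, P₂ = 9.55×10⁻¹² W
P_tot = 3.53×10⁻¹¹ W → 10 log₁₀(P_tot / 10⁻³) = −74.5 dBm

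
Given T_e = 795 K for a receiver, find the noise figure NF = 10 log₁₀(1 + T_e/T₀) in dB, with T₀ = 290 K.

F = 1 + T_e/T₀ = 1 + 795/290 = 3.74138
NF = 10 log₁₀(3.74138) = 5.73 dB

5.73 dB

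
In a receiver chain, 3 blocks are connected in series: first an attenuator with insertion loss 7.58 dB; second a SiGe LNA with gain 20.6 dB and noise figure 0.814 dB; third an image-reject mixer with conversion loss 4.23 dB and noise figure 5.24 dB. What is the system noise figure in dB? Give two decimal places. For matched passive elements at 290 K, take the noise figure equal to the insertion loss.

Convert to linear (a loss of L dB is a gain of −L dB): F_i = 10^(NF_i/10), G_i = 10^(G_i,dB/10)
  Stage 1: F_1 = 10^(7.58/10) = 5.728, G_1 = 10^(−7.58/10) = 0.1746
  Stage 2: F_2 = 10^(0.814/10) = 1.206, G_2 = 10^(20.6/10) = 114.8
  Stage 3: F_3 = 10^(5.24/10) = 3.342, G_3 = 10^(−4.23/10) = 0.3776
Friis cascade:
  F = 5.728 + (1.206 − 1)/0.1746 + (3.342 − 1)/20.04 = 7.026
NF = 10 log₁₀(7.026) = 8.47 dB

8.47 dB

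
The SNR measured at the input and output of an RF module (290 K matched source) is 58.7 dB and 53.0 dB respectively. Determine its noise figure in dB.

NF (dB) = SNR_in(dB) − SNR_out(dB) when the source is at T₀
NF = 58.7 − 53.0 = 5.7 dB

5.7 dB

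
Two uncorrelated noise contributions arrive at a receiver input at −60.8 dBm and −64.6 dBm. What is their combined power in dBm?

−59.3 dBm

Convert to linear, add, convert back:
P₁ = 8.32×10⁻¹⁰ W, P₂ = 3.47×10⁻¹⁰ W
P_tot = 1.18×10⁻⁹ W → 10 log₁₀(P_tot / 10⁻³) = −59.3 dBm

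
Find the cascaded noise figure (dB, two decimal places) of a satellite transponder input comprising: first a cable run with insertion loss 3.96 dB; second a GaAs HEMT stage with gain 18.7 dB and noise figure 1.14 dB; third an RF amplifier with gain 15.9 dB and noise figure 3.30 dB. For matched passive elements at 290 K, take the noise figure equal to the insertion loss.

5.15 dB

Convert to linear (a loss of L dB is a gain of −L dB): F_i = 10^(NF_i/10), G_i = 10^(G_i,dB/10)
  Stage 1: F_1 = 10^(3.96/10) = 2.489, G_1 = 10^(−3.96/10) = 0.4018
  Stage 2: F_2 = 10^(1.14/10) = 1.300, G_2 = 10^(18.7/10) = 74.13
  Stage 3: F_3 = 10^(3.30/10) = 2.138, G_3 = 10^(15.9/10) = 38.90
Friis cascade:
  F = 2.489 + (1.300 − 1)/0.4018 + (2.138 − 1)/29.79 = 3.274
NF = 10 log₁₀(3.274) = 5.15 dB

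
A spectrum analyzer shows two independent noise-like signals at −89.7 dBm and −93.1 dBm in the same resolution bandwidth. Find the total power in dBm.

−88.1 dBm

Convert to linear, add, convert back:
P₁ = 1.07×10⁻¹² W, P₂ = 4.90×10⁻¹³ W
P_tot = 1.56×10⁻¹² W → 10 log₁₀(P_tot / 10⁻³) = −88.1 dBm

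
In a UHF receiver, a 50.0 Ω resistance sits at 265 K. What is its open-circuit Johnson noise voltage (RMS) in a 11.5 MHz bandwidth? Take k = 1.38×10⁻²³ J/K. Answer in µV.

V_n = √(4kTRB)
4kTRB = 4 × 1.38×10⁻²³ × 265 × 5.00×10¹ × 1.15×10⁷ = 8.41×10⁻¹² V²
V_n = √(8.41×10⁻¹²) = 2.90×10⁻⁶ V = 2.90 µV

2.90 µV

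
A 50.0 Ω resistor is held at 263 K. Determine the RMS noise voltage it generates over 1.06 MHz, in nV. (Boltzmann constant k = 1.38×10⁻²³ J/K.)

877 nV

V_n = √(4kTRB)
4kTRB = 4 × 1.38×10⁻²³ × 263 × 5.00×10¹ × 1.06×10⁶ = 7.69×10⁻¹³ V²
V_n = √(7.69×10⁻¹³) = 8.77×10⁻⁷ V = 877 nV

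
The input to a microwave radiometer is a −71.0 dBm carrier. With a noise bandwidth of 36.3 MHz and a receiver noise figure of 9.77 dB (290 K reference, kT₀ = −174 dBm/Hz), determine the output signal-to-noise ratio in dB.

Noise floor: N = −174 + 10 log₁₀(B) + NF
10 log₁₀(3.63×10⁷) = 75.6 dB
N = −174 + 75.6 + 9.77 = −88.63 dBm
SNR = P_sig − N = −71.0 − (−88.63) = 17.63 dB → 17.6 dB

17.6 dB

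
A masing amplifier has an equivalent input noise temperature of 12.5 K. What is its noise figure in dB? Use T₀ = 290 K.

F = 1 + T_e/T₀ = 1 + 12.5/290 = 1.0431
NF = 10 log₁₀(1.0431) = 0.183 dB

0.183 dB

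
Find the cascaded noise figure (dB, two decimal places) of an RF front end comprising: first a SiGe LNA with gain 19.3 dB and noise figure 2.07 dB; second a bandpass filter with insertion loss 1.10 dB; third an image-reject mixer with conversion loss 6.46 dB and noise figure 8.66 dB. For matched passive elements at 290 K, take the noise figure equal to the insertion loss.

Convert to linear (a loss of L dB is a gain of −L dB): F_i = 10^(NF_i/10), G_i = 10^(G_i,dB/10)
  Stage 1: F_1 = 10^(2.07/10) = 1.611, G_1 = 10^(19.3/10) = 85.11
  Stage 2: F_2 = 10^(1.10/10) = 1.288, G_2 = 10^(−1.10/10) = 0.7762
  Stage 3: F_3 = 10^(8.66/10) = 7.345, G_3 = 10^(−6.46/10) = 0.2259
Friis cascade:
  F = 1.611 + (1.288 − 1)/85.11 + (7.345 − 1)/66.07 = 1.710
NF = 10 log₁₀(1.710) = 2.33 dB

2.33 dB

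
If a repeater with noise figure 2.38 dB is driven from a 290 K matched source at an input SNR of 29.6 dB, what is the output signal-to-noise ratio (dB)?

27.22 dB

By definition F = SNR_in/SNR_out, so in dB: SNR_out = SNR_in − NF
SNR_out = 29.6 − 2.38 = 27.22 dB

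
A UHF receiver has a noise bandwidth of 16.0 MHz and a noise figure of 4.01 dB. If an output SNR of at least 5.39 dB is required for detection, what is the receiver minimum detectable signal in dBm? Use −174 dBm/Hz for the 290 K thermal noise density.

−92.6 dBm

Sensitivity = −174 + 10 log₁₀(B) + NF + SNR_min
= −174 + 72.04 + 4.01 + 5.39
= −92.56 dBm → −92.6 dBm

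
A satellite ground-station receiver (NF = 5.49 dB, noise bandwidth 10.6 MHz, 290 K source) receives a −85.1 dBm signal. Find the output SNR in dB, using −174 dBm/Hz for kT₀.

Noise floor: N = −174 + 10 log₁₀(B) + NF
10 log₁₀(1.06×10⁷) = 70.25 dB
N = −174 + 70.25 + 5.49 = −98.26 dBm
SNR = P_sig − N = −85.1 − (−98.26) = 13.16 dB → 13.2 dB

13.2 dB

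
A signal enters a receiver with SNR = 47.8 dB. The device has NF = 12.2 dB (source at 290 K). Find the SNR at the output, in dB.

35.6 dB

By definition F = SNR_in/SNR_out, so in dB: SNR_out = SNR_in − NF
SNR_out = 47.8 − 12.2 = 35.6 dB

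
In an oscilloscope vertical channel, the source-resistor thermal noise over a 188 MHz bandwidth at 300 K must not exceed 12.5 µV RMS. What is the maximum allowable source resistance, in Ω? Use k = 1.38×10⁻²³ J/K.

50.2 Ω

Johnson–Nyquist: V_n = √(4kTRB) ⇒ R = V_n² / (4kTB)
4kTB = 4 × 1.38×10⁻²³ × 300 × 1.88×10⁸ = 3.11×10⁻¹²
R = (1.25×10⁻⁵)² / 3.11×10⁻¹² = 5.02×10¹ Ω = 50.2 Ω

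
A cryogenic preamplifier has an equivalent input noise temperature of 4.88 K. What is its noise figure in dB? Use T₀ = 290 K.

F = 1 + T_e/T₀ = 1 + 4.88/290 = 1.01683
NF = 10 log₁₀(1.01683) = 0.072 dB

0.072 dB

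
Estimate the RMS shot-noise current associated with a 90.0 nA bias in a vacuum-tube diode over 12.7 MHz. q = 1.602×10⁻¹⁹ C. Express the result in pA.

I_n = √(2qI·B)
2qI·B = 2 × 1.602×10⁻¹⁹ × 9.00×10⁻⁸ × 1.27×10⁷ = 3.66×10⁻¹⁹ A²
I_n = √(3.66×10⁻¹⁹) = 6.05×10⁻¹⁰ A = 605 pA

605 pA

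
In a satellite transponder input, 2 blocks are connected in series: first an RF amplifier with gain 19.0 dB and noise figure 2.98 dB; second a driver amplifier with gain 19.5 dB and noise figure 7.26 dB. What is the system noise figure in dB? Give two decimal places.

Convert to linear (a loss of L dB is a gain of −L dB): F_i = 10^(NF_i/10), G_i = 10^(G_i,dB/10)
  Stage 1: F_1 = 10^(2.98/10) = 1.986, G_1 = 10^(19.0/10) = 79.43
  Stage 2: F_2 = 10^(7.26/10) = 5.321, G_2 = 10^(19.5/10) = 89.13
Friis cascade:
  F = 1.986 + (5.321 − 1)/79.43 = 2.040
NF = 10 log₁₀(2.040) = 3.10 dB

3.10 dB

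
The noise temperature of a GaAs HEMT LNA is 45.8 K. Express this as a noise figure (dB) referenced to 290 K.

F = 1 + T_e/T₀ = 1 + 45.8/290 = 1.15793
NF = 10 log₁₀(1.15793) = 0.637 dB

0.637 dB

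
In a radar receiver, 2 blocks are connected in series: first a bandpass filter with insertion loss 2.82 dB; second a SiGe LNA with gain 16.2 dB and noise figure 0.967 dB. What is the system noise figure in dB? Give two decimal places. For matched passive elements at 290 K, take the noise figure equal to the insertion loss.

Convert to linear (a loss of L dB is a gain of −L dB): F_i = 10^(NF_i/10), G_i = 10^(G_i,dB/10)
  Stage 1: F_1 = 10^(2.82/10) = 1.914, G_1 = 10^(−2.82/10) = 0.5224
  Stage 2: F_2 = 10^(0.967/10) = 1.249, G_2 = 10^(16.2/10) = 41.69
Friis cascade:
  F = 1.914 + (1.249 − 1)/0.5224 = 2.392
NF = 10 log₁₀(2.392) = 3.79 dB

3.79 dB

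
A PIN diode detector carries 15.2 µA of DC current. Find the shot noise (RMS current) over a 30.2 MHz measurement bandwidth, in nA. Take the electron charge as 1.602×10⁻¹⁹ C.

12.1 nA

I_n = √(2qI·B)
2qI·B = 2 × 1.602×10⁻¹⁹ × 1.52×10⁻⁵ × 3.02×10⁷ = 1.47×10⁻¹⁶ A²
I_n = √(1.47×10⁻¹⁶) = 1.21×10⁻⁸ A = 12.1 nA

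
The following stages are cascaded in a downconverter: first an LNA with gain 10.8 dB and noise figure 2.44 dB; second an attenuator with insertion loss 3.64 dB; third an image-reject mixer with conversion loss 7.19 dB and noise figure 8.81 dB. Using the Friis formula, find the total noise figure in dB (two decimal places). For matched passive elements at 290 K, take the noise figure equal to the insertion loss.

4.96 dB

Convert to linear (a loss of L dB is a gain of −L dB): F_i = 10^(NF_i/10), G_i = 10^(G_i,dB/10)
  Stage 1: F_1 = 10^(2.44/10) = 1.754, G_1 = 10^(10.8/10) = 12.02
  Stage 2: F_2 = 10^(3.64/10) = 2.312, G_2 = 10^(−3.64/10) = 0.4325
  Stage 3: F_3 = 10^(8.81/10) = 7.603, G_3 = 10^(−7.19/10) = 0.1910
Friis cascade:
  F = 1.754 + (2.312 − 1)/12.02 + (7.603 − 1)/5.200 = 3.133
NF = 10 log₁₀(3.133) = 4.96 dB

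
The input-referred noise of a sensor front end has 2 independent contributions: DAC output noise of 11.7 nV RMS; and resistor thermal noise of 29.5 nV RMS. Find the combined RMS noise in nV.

31.7 nV

Uncorrelated sources add in power (mean-square): V_tot = √(ΣV_i²)
V_tot = √[(1.17×10⁻⁸)² + (2.95×10⁻⁸)²] = 3.17×10⁻⁸ V = 31.7 nV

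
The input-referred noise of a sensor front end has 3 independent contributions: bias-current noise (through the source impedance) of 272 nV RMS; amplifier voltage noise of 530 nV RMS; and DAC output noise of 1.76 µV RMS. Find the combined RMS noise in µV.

Uncorrelated sources add in power (mean-square): V_tot = √(ΣV_i²)
V_tot = √[(2.72×10⁻⁷)² + (5.30×10⁻⁷)² + (1.76×10⁻⁶)²] = 1.86×10⁻⁶ V = 1.86 µV

1.86 µV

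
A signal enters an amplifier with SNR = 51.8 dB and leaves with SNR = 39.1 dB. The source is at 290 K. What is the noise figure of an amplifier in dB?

NF (dB) = SNR_in(dB) − SNR_out(dB) when the source is at T₀
NF = 51.8 − 39.1 = 12.7 dB

12.7 dB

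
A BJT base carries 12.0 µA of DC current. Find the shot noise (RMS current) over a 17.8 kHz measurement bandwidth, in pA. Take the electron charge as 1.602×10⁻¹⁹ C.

262 pA

I_n = √(2qI·B)
2qI·B = 2 × 1.602×10⁻¹⁹ × 1.20×10⁻⁵ × 1.78×10⁴ = 6.84×10⁻²⁰ A²
I_n = √(6.84×10⁻²⁰) = 2.62×10⁻¹⁰ A = 262 pA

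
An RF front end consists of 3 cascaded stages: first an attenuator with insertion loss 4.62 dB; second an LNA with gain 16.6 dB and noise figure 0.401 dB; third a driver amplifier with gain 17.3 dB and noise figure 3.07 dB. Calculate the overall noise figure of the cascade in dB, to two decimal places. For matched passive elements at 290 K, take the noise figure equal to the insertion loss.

5.11 dB

Convert to linear (a loss of L dB is a gain of −L dB): F_i = 10^(NF_i/10), G_i = 10^(G_i,dB/10)
  Stage 1: F_1 = 10^(4.62/10) = 2.897, G_1 = 10^(−4.62/10) = 0.3451
  Stage 2: F_2 = 10^(0.401/10) = 1.097, G_2 = 10^(16.6/10) = 45.71
  Stage 3: F_3 = 10^(3.07/10) = 2.028, G_3 = 10^(17.3/10) = 53.70
Friis cascade:
  F = 2.897 + (1.097 − 1)/0.3451 + (2.028 − 1)/15.78 = 3.243
NF = 10 log₁₀(3.243) = 5.11 dB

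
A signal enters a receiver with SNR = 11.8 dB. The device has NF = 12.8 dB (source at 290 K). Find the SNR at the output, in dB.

By definition F = SNR_in/SNR_out, so in dB: SNR_out = SNR_in − NF
SNR_out = 11.8 − 12.8 = −1.0 dB

−1.0 dB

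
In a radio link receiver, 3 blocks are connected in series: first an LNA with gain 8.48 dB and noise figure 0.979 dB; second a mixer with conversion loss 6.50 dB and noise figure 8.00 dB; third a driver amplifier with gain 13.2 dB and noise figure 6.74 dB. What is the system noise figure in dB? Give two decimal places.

6.40 dB

Convert to linear (a loss of L dB is a gain of −L dB): F_i = 10^(NF_i/10), G_i = 10^(G_i,dB/10)
  Stage 1: F_1 = 10^(0.979/10) = 1.253, G_1 = 10^(8.48/10) = 7.047
  Stage 2: F_2 = 10^(8.00/10) = 6.310, G_2 = 10^(−6.50/10) = 0.2239
  Stage 3: F_3 = 10^(6.74/10) = 4.721, G_3 = 10^(13.2/10) = 20.89
Friis cascade:
  F = 1.253 + (6.310 − 1)/7.047 + (4.721 − 1)/1.578 = 4.365
NF = 10 log₁₀(4.365) = 6.40 dB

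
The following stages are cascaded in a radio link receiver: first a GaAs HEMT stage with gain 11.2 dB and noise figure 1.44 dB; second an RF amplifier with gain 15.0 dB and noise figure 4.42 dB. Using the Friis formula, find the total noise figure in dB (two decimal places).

1.84 dB

Convert to linear (a loss of L dB is a gain of −L dB): F_i = 10^(NF_i/10), G_i = 10^(G_i,dB/10)
  Stage 1: F_1 = 10^(1.44/10) = 1.393, G_1 = 10^(11.2/10) = 13.18
  Stage 2: F_2 = 10^(4.42/10) = 2.767, G_2 = 10^(15.0/10) = 31.62
Friis cascade:
  F = 1.393 + (2.767 − 1)/13.18 = 1.527
NF = 10 log₁₀(1.527) = 1.84 dB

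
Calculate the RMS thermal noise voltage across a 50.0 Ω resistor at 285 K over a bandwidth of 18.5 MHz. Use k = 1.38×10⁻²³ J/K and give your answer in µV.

V_n = √(4kTRB)
4kTRB = 4 × 1.38×10⁻²³ × 285 × 5.00×10¹ × 1.85×10⁷ = 1.46×10⁻¹¹ V²
V_n = √(1.46×10⁻¹¹) = 3.81×10⁻⁶ V = 3.81 µV

3.81 µV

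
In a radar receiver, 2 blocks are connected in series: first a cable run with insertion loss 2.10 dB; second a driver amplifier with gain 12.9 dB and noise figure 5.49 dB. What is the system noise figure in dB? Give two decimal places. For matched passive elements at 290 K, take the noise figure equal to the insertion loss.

Convert to linear (a loss of L dB is a gain of −L dB): F_i = 10^(NF_i/10), G_i = 10^(G_i,dB/10)
  Stage 1: F_1 = 10^(2.10/10) = 1.622, G_1 = 10^(−2.10/10) = 0.6166
  Stage 2: F_2 = 10^(5.49/10) = 3.540, G_2 = 10^(12.9/10) = 19.50
Friis cascade:
  F = 1.622 + (3.540 − 1)/0.6166 = 5.741
NF = 10 log₁₀(5.741) = 7.59 dB

7.59 dB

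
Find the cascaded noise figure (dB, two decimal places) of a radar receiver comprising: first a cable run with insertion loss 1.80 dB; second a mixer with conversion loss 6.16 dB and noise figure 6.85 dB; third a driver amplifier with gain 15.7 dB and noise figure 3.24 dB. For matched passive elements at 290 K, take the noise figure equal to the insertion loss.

Convert to linear (a loss of L dB is a gain of −L dB): F_i = 10^(NF_i/10), G_i = 10^(G_i,dB/10)
  Stage 1: F_1 = 10^(1.80/10) = 1.514, G_1 = 10^(−1.80/10) = 0.6607
  Stage 2: F_2 = 10^(6.85/10) = 4.842, G_2 = 10^(−6.16/10) = 0.2421
  Stage 3: F_3 = 10^(3.24/10) = 2.109, G_3 = 10^(15.7/10) = 37.15
Friis cascade:
  F = 1.514 + (4.842 − 1)/0.6607 + (2.109 − 1)/0.1600 = 14.26
NF = 10 log₁₀(14.26) = 11.54 dB

11.54 dB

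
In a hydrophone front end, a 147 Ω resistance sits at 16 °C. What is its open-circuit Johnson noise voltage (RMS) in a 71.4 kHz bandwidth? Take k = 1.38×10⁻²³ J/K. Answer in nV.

409 nV

T = 16 °C + 273.15 = 289.15 K
V_n = √(4kTRB)
4kTRB = 4 × 1.38×10⁻²³ × 289.15 × 1.47×10² × 7.14×10⁴ = 1.68×10⁻¹³ V²
V_n = √(1.68×10⁻¹³) = 4.09×10⁻⁷ V = 409 nV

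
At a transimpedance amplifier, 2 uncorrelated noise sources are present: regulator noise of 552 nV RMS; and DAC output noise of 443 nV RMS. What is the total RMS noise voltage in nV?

Uncorrelated sources add in power (mean-square): V_tot = √(ΣV_i²)
V_tot = √[(5.52×10⁻⁷)² + (4.43×10⁻⁷)²] = 7.08×10⁻⁷ V = 708 nV

708 nV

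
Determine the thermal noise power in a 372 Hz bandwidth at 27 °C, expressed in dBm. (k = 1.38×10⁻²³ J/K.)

T = 27 °C + 273.15 = 300.15 K
P_n = kTB = 1.38×10⁻²³ × 300.15 × 3.72×10² = 1.54×10⁻¹⁸ W
In dBm: 10 log₁₀(1.54×10⁻¹⁸ / 10⁻³) = −148.1 dBm

−148.1 dBm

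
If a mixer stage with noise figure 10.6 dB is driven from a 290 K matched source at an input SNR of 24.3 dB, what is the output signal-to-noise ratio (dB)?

13.7 dB

By definition F = SNR_in/SNR_out, so in dB: SNR_out = SNR_in − NF
SNR_out = 24.3 − 10.6 = 13.7 dB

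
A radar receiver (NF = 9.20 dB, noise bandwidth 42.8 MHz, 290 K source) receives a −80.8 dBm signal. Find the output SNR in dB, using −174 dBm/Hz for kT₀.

7.7 dB

Noise floor: N = −174 + 10 log₁₀(B) + NF
10 log₁₀(4.28×10⁷) = 76.31 dB
N = −174 + 76.31 + 9.20 = −88.49 dBm
SNR = P_sig − N = −80.8 − (−88.49) = 7.69 dB → 7.7 dB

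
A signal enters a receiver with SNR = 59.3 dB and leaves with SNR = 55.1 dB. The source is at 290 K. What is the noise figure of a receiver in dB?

NF (dB) = SNR_in(dB) − SNR_out(dB) when the source is at T₀
NF = 59.3 − 55.1 = 4.2 dB

4.2 dB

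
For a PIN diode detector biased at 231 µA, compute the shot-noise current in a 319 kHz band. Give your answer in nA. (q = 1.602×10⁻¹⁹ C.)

4.86 nA

I_n = √(2qI·B)
2qI·B = 2 × 1.602×10⁻¹⁹ × 2.31×10⁻⁴ × 3.19×10⁵ = 2.36×10⁻¹⁷ A²
I_n = √(2.36×10⁻¹⁷) = 4.86×10⁻⁹ A = 4.86 nA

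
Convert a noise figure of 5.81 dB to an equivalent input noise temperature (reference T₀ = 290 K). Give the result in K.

F = 10^(5.81/10) = 3.81066
T_e = (F − 1)·T₀ = (3.81066 − 1) × 290 = 815 K

815 K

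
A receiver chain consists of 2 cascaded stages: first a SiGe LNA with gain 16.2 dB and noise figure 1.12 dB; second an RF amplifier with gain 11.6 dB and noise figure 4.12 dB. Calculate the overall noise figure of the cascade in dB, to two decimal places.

1.25 dB

Convert to linear (a loss of L dB is a gain of −L dB): F_i = 10^(NF_i/10), G_i = 10^(G_i,dB/10)
  Stage 1: F_1 = 10^(1.12/10) = 1.294, G_1 = 10^(16.2/10) = 41.69
  Stage 2: F_2 = 10^(4.12/10) = 2.582, G_2 = 10^(11.6/10) = 14.45
Friis cascade:
  F = 1.294 + (2.582 − 1)/41.69 = 1.332
NF = 10 log₁₀(1.332) = 1.25 dB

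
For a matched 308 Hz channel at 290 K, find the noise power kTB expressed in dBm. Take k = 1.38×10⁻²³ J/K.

−149.1 dBm

P_n = kTB = 1.38×10⁻²³ × 290 × 3.08×10² = 1.23×10⁻¹⁸ W
In dBm: 10 log₁₀(1.23×10⁻¹⁸ / 10⁻³) = −149.1 dBm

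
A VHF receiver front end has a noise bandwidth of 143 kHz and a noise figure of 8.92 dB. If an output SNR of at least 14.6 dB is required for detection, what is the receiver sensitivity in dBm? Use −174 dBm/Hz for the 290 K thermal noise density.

Sensitivity = −174 + 10 log₁₀(B) + NF + SNR_min
= −174 + 51.55 + 8.92 + 14.6
= −98.93 dBm → −98.9 dBm

−98.9 dBm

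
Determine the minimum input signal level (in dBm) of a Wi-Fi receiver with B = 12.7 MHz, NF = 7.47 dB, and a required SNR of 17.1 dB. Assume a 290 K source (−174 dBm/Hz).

Sensitivity = −174 + 10 log₁₀(B) + NF + SNR_min
= −174 + 71.04 + 7.47 + 17.1
= −78.39 dBm → −78.4 dBm

−78.4 dBm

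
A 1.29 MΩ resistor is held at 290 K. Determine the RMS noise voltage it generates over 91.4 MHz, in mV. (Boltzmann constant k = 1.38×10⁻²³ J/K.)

1.37 mV

V_n = √(4kTRB)
4kTRB = 4 × 1.38×10⁻²³ × 290 × 1.29×10⁶ × 9.14×10⁷ = 1.89×10⁻⁶ V²
V_n = √(1.89×10⁻⁶) = 1.37×10⁻³ V = 1.37 mV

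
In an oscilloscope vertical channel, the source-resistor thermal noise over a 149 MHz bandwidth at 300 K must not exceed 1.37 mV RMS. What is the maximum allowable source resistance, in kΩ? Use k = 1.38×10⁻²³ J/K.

761 kΩ

Johnson–Nyquist: V_n = √(4kTRB) ⇒ R = V_n² / (4kTB)
4kTB = 4 × 1.38×10⁻²³ × 300 × 1.49×10⁸ = 2.47×10⁻¹²
R = (1.37×10⁻³)² / 2.47×10⁻¹² = 7.61×10⁵ Ω = 761 kΩ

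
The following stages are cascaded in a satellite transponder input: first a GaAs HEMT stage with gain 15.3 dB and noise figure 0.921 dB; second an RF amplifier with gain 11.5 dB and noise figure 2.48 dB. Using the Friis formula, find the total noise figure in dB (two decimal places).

1.00 dB

Convert to linear (a loss of L dB is a gain of −L dB): F_i = 10^(NF_i/10), G_i = 10^(G_i,dB/10)
  Stage 1: F_1 = 10^(0.921/10) = 1.236, G_1 = 10^(15.3/10) = 33.88
  Stage 2: F_2 = 10^(2.48/10) = 1.770, G_2 = 10^(11.5/10) = 14.13
Friis cascade:
  F = 1.236 + (1.770 − 1)/33.88 = 1.259
NF = 10 log₁₀(1.259) = 1.00 dB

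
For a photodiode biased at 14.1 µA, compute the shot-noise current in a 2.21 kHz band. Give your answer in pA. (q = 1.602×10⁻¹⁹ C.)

I_n = √(2qI·B)
2qI·B = 2 × 1.602×10⁻¹⁹ × 1.41×10⁻⁵ × 2.21×10³ = 9.98×10⁻²¹ A²
I_n = √(9.98×10⁻²¹) = 9.99×10⁻¹¹ A = 99.9 pA

99.9 pA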